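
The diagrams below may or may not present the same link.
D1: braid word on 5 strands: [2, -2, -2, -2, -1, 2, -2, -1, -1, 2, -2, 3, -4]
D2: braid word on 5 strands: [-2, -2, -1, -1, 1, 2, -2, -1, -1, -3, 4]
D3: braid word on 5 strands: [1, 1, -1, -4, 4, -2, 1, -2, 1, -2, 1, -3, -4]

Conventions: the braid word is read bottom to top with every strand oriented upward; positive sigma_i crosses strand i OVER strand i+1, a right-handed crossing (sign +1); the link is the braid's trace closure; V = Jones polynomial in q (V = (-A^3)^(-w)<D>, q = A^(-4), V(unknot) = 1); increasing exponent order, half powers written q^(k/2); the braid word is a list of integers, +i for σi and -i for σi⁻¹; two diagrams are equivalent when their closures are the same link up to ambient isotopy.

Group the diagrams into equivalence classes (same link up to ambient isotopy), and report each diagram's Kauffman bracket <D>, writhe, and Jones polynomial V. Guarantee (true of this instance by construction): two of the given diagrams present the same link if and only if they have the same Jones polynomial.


equivalence classes: {D1, D2} | {D3}
D1 (bracket A^-9 + 2A^-1 - A^3 + A^7 - A^11; 13 crossings at w = -5): V = q^(-13/2) - q^(-11/2) + q^(-9/2) - 2q^(-7/2) - q^(-3/2)
V(D2) = q^(-13/2) - q^(-11/2) + q^(-9/2) - 2q^(-7/2) - q^(-3/2)  (w -5, c 11, <D> = A^-9 + 2A^-1 - A^3 + A^7 - A^11)
V(D3) = q^(-5/2) - 3q^(-3/2) + 3q^(-1/2) - 5q^(1/2) + 4q^(3/2) - 4q^(5/2) + 3q^(7/2) - q^(9/2)  (w -1, c 13, <D> = A^-21 - 3A^-17 + 4A^-13 - 4A^-9 + 5A^-5 - 3A^-1 + 3A^3 - A^7)
observation: comparing 3 Jones polynomials yields 2 groups


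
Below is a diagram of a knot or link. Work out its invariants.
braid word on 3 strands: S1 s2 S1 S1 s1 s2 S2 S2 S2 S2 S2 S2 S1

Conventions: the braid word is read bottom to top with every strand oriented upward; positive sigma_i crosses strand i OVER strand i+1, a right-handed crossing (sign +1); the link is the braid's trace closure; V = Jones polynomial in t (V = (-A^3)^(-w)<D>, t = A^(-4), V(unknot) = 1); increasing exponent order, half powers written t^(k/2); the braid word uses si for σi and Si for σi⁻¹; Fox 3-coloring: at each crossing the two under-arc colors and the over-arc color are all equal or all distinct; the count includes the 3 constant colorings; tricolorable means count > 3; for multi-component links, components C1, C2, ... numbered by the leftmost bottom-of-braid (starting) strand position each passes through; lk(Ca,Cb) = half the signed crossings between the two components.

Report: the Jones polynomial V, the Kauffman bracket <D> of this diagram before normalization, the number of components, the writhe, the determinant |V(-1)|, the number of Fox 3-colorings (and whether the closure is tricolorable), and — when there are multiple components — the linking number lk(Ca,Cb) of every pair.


Jones polynomial: V(t) = -t^(-21/2) + 2t^(-19/2) - 3t^(-17/2) + 4t^(-15/2) - 4t^(-13/2) + 3t^(-11/2) - 3t^(-9/2) + t^(-7/2) - t^(-5/2)
<D> = A^-11 - A^-7 + 3A^-3 - 3A + 4A^5 - 4A^9 + 3A^13 - 2A^17 + A^21; writhe -7
components 2, writhe -7 (13 crossings)
linking number lk(C1,C2) = -3
3-colorings: 3 of 3^13, det 22 — not tricolorable
note: span 8 respects span(V) <= c + mu - 1 = 14 for this 2-component diagram


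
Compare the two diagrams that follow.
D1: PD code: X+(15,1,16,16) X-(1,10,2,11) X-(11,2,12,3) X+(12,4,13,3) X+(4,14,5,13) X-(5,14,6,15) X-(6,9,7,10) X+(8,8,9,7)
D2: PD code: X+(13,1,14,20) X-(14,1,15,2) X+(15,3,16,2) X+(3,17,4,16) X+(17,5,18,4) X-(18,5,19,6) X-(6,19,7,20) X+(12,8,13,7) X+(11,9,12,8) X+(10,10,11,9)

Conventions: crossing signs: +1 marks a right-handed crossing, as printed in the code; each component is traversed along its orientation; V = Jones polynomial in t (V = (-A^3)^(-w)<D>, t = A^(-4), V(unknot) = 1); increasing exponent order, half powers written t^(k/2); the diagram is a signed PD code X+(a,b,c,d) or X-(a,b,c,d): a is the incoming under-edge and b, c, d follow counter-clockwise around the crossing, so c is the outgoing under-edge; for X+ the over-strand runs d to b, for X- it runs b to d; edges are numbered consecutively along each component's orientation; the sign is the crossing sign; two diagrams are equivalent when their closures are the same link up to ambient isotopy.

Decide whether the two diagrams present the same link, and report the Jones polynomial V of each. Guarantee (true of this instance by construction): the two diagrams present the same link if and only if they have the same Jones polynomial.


same link: yes
V(D1) = 1  [8 crossings, <D> = 1, w = 0]
V(D2) = 1  (w +4, c 10, <D> = A^12)
note: Reidemeister moves carry D1 (8 crossings) to D2 (10)


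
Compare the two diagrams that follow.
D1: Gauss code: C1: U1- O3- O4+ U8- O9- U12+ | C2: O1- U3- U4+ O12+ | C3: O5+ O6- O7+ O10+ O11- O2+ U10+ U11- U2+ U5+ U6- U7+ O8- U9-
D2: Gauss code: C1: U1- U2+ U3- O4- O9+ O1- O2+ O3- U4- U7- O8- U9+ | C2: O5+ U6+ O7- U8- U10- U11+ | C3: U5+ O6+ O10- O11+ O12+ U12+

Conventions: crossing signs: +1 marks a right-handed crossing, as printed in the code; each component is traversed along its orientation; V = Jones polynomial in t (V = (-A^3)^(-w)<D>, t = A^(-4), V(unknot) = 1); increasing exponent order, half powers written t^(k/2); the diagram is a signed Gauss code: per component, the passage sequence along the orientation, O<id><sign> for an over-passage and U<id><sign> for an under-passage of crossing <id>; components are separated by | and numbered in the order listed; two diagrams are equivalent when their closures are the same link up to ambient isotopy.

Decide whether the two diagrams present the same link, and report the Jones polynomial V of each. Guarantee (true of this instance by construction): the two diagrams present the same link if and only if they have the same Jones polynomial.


equivalent: no
D1 (bracket 1 + A^4 + A^8 + A^12; 12 crossings at w = 0): V = t^-3 + t^-2 + t^-1 + 1
D2 (bracket A^-8 + 2 + A^8; 12 crossings at w = 0): V = t^-2 + 2 + t^2
key observation: V(t) takes 2 values over 2 diagrams, fixing the grouping


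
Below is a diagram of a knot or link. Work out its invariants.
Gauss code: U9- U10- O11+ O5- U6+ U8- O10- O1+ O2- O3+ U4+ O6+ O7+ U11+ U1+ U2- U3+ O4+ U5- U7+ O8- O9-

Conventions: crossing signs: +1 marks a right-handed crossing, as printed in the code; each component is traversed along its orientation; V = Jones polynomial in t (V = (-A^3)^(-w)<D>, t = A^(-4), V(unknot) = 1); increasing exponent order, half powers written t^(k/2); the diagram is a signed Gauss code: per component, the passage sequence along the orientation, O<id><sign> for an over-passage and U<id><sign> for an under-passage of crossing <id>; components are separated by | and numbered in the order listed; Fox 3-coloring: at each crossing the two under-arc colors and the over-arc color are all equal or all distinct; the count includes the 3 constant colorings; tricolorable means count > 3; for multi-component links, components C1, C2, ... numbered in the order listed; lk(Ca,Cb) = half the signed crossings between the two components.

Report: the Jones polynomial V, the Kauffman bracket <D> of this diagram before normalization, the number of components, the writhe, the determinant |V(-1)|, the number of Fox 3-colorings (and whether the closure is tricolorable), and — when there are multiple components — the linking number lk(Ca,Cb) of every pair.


Jones polynomial: V(t) = -t^-1 + 2 - t + 2t^2 - t^3 + t^4 - t^5
<D> = A^-17 - A^-13 + A^-9 - 2A^-5 + A^-1 - 2A^3 + A^7; writhe +1
components 1, writhe +1 (11 crossings)
3-colorings: 9 of 3^11, det 9 — tricolorable
note: det 9 = |V(-1)|; divisible by 3, so tricolorable


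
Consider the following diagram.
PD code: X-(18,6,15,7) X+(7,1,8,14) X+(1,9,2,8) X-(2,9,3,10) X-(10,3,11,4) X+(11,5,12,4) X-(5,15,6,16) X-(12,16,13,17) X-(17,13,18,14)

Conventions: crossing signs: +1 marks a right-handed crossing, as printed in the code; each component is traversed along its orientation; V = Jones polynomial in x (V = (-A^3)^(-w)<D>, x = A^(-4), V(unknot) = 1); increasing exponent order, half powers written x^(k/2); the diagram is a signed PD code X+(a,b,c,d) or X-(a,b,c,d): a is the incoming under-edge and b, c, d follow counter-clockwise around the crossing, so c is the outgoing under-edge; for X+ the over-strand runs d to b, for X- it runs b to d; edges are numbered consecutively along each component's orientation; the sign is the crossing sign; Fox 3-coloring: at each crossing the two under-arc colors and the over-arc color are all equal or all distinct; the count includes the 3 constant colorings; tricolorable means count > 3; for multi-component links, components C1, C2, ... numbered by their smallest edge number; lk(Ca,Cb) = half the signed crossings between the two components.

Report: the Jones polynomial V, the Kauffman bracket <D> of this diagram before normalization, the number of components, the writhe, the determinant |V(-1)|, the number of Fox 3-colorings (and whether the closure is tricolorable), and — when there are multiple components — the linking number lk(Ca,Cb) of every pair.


V = -x^(-9/2) - x^(-5/2) + x^(-3/2) - x^(-1/2)
<D> = A^-7 - A^-3 + A + A^9 (w = -3)
2 components over 9 crossings, w = -3
lk(C1,C2): -2
3 Fox colorings among 3^9, |V(-1)| = 4: not tricolorable
why: det 4 = |V(-1)|; not divisible by 3, so not tricolorable


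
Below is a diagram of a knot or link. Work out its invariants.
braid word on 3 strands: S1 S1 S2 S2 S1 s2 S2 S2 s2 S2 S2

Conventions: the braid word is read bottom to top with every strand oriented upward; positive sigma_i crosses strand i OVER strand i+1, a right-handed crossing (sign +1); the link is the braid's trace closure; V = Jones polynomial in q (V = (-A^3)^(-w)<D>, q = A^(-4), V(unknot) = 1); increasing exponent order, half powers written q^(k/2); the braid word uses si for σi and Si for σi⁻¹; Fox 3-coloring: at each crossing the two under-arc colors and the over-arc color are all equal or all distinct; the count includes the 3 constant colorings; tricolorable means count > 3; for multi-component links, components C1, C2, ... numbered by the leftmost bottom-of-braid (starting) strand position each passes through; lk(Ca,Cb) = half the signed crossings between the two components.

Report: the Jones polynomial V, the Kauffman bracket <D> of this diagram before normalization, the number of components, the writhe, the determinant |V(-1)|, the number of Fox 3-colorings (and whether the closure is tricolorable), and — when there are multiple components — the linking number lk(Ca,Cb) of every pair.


V(q) = q^(-15/2) - q^(-13/2) - q^(-9/2) - q^(-5/2)
bracket: A^-11 + A^-3 + A^5 - A^9, w = -7
2 components, writhe -7, over 11 crossings
lk(C1,C2) = -2
det 4, colorings 3 of 3^11 — not tricolorable
observation: w = -7 (over 11 crossings) is diagram-only; (-A^3)^(7) removes it from V


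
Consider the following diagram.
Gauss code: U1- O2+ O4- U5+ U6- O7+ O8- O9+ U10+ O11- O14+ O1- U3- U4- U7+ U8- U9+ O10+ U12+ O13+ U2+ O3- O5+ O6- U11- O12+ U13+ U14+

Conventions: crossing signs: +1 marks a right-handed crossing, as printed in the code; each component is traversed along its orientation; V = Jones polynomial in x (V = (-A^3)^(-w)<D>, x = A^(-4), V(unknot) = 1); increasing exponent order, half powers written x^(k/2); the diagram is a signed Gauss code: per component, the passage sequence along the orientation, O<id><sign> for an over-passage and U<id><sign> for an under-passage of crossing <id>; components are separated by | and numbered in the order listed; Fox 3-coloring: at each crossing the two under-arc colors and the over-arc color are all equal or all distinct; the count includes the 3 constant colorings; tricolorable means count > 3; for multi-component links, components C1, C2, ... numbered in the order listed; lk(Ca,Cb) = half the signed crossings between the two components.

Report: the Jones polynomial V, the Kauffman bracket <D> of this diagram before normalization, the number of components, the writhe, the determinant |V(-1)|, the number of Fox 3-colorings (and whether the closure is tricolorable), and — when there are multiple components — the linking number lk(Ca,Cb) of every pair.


Jones polynomial: V(x) = x^-1 - 1 + 2x - 2x^2 + 2x^3 - 2x^4 + x^5
<D> = A^-14 - 2A^-10 + 2A^-6 - 2A^-2 + 2A^2 - A^6 + A^10; writhe +2
components 1, writhe +2 (14 crossings)
3-colorings: 3 of 3^14, det 11 — not tricolorable
note: w = +2 (over 14 crossings) is diagram-only; (-A^3)^(-2) removes it from V


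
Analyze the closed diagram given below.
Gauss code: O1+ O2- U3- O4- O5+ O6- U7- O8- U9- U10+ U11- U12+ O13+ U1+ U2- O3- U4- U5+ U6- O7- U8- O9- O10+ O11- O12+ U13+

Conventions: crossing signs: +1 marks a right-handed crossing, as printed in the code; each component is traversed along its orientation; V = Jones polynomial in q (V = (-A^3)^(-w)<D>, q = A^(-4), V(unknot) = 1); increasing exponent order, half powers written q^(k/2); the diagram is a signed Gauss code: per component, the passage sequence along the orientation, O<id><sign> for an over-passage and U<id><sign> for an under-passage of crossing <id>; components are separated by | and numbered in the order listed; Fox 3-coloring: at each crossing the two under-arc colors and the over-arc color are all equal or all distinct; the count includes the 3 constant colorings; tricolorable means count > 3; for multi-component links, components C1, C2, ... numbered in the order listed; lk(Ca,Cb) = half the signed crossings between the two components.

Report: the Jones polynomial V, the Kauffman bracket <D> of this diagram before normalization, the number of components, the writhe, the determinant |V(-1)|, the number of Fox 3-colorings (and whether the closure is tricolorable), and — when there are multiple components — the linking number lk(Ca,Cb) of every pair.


V = -q^-4 + q^-3 + q^-1
<D> = -A^-5 - A^3 + A^7 (w = -3)
1 component over 13 crossings, w = -3
9 Fox colorings among 3^13, |V(-1)| = 3: tricolorable
why: V spans 3 powers of q: at least 3 crossings in any diagram


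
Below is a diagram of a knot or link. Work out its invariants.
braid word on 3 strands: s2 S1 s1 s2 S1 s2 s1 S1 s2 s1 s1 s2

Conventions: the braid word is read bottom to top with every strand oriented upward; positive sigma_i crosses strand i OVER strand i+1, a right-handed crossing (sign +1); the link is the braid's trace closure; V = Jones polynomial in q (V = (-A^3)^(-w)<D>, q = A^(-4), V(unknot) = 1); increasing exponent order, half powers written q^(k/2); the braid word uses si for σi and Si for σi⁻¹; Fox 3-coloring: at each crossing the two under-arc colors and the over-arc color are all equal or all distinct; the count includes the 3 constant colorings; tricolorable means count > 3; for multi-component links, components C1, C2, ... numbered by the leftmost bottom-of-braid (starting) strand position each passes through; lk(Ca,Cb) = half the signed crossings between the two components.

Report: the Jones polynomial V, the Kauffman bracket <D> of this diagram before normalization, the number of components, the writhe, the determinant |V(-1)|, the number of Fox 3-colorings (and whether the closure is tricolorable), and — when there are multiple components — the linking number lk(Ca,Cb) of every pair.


V = q^2 - q^3 + 3q^4 - 3q^5 + 3q^6 - 3q^7 + 2q^8 - q^9
<D> = -A^-18 + 2A^-14 - 3A^-10 + 3A^-6 - 3A^-2 + 3A^2 - A^6 + A^10 (w = +6)
1 component over 12 crossings, w = +6
3 Fox colorings among 3^12, |V(-1)| = 17: not tricolorable
why: V spans 7 powers of q: at least 7 crossings in any diagram


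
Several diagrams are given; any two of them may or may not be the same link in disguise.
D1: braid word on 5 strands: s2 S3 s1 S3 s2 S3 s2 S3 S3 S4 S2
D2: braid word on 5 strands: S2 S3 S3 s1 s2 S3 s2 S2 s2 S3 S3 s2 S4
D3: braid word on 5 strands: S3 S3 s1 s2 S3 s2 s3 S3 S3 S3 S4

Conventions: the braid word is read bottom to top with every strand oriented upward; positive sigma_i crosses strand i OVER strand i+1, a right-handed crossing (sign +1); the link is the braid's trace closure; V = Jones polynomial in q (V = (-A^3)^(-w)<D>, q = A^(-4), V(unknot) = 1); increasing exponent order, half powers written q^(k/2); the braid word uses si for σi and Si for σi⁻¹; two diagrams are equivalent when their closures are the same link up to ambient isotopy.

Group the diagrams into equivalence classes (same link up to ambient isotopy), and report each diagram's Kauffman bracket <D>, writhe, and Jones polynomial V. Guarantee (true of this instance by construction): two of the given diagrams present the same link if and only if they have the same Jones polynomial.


equivalence classes: {D1, D2, D3}
D1 (bracket A^-11 - A^-7 + 2A^-3 - 2A + 3A^5 - 2A^9 + 2A^13 - A^17; 11 crossings at w = -3): V = q^(-13/2) - 2q^(-11/2) + 2q^(-9/2) - 3q^(-7/2) + 2q^(-5/2) - 2q^(-3/2) + q^(-1/2) - q^(1/2)
D2 (bracket A^-11 - A^-7 + 2A^-3 - 2A + 3A^5 - 2A^9 + 2A^13 - A^17; 13 crossings at w = -3): V = q^(-13/2) - 2q^(-11/2) + 2q^(-9/2) - 3q^(-7/2) + 2q^(-5/2) - 2q^(-3/2) + q^(-1/2) - q^(1/2)
D3 (bracket A^-11 - A^-7 + 2A^-3 - 2A + 3A^5 - 2A^9 + 2A^13 - A^17; 11 crossings at w = -3): V = q^(-13/2) - 2q^(-11/2) + 2q^(-9/2) - 3q^(-7/2) + 2q^(-5/2) - 2q^(-3/2) + q^(-1/2) - q^(1/2)
key observation: all 3 diagrams share one V(q), hence one class


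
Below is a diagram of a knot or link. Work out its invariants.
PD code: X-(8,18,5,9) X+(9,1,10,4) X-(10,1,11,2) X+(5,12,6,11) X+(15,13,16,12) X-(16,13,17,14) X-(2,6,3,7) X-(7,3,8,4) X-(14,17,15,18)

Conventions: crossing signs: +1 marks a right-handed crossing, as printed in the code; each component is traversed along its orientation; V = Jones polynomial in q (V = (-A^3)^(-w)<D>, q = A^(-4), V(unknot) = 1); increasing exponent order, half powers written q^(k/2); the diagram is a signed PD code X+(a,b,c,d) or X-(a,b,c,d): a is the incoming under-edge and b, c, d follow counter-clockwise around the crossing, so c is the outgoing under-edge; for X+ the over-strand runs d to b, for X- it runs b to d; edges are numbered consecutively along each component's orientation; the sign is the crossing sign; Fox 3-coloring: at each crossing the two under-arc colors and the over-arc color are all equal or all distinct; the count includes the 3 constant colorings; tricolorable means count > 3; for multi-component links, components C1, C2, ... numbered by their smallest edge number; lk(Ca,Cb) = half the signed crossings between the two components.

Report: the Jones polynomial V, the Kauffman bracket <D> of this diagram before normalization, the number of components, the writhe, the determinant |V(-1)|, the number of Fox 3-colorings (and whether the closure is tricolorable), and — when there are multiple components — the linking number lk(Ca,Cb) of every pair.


V(q) = q^-3 + q^-2 + q^-1 + 1
bracket: -A^-9 - A^-5 - A^-1 - A^3, w = -3
3 components, writhe -3, over 9 crossings
lk(C1,C2) = -1
linking number lk(C1,C3) = 0
lk(C2,C3): 0
det 0, colorings 9 of 3^9 — tricolorable
observation: the span of V is 3, within the link bound 9 + 3 - 1


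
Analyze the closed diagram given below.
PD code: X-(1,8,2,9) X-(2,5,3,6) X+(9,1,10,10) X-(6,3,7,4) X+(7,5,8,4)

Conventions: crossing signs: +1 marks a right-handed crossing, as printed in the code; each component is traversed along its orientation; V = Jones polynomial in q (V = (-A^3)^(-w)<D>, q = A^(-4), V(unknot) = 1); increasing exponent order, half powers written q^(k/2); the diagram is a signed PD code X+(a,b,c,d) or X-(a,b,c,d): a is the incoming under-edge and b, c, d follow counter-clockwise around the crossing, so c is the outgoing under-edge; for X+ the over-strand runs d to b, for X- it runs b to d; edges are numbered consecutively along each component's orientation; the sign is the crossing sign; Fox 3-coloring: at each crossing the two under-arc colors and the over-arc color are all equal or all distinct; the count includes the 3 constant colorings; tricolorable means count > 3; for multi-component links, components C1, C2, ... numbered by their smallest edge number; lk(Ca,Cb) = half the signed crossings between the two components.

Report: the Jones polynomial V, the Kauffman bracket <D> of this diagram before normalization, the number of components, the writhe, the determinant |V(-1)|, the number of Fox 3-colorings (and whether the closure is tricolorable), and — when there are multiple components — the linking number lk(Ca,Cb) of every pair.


V(q) = 1
bracket: -A^-3, w = -1
1 component, writhe -1, over 5 crossings
det 1, colorings 3 of 3^5 — not tricolorable
observation: w = -1 (over 5 crossings) is diagram-only; (-A^3)^(1) removes it from V


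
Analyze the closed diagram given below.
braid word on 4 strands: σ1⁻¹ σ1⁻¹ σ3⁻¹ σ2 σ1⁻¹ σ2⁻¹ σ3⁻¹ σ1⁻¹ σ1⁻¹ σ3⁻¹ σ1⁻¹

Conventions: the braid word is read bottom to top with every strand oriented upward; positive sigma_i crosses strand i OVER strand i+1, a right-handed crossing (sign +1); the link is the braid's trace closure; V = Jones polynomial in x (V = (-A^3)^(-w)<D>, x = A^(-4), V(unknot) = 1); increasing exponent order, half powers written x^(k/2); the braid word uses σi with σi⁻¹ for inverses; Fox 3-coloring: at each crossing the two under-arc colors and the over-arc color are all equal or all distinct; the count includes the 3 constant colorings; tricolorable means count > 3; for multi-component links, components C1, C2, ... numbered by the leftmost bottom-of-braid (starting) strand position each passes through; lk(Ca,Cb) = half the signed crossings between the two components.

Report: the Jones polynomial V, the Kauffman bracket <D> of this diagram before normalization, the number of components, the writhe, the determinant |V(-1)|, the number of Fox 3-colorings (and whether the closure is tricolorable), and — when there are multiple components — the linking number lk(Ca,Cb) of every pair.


V = x^-11 - 2x^-10 + 2x^-9 - 3x^-8 + 2x^-7 - 2x^-6 + 2x^-5 + x^-3
<D> = -A^-15 - 2A^-7 + 2A^-3 - 2A + 3A^5 - 2A^9 + 2A^13 - A^17 (w = -9)
1 component over 11 crossings, w = -9
9 Fox colorings among 3^11, |V(-1)| = 15: tricolorable
why: w = -9 (over 11 crossings) is diagram-only; (-A^3)^(9) removes it from V


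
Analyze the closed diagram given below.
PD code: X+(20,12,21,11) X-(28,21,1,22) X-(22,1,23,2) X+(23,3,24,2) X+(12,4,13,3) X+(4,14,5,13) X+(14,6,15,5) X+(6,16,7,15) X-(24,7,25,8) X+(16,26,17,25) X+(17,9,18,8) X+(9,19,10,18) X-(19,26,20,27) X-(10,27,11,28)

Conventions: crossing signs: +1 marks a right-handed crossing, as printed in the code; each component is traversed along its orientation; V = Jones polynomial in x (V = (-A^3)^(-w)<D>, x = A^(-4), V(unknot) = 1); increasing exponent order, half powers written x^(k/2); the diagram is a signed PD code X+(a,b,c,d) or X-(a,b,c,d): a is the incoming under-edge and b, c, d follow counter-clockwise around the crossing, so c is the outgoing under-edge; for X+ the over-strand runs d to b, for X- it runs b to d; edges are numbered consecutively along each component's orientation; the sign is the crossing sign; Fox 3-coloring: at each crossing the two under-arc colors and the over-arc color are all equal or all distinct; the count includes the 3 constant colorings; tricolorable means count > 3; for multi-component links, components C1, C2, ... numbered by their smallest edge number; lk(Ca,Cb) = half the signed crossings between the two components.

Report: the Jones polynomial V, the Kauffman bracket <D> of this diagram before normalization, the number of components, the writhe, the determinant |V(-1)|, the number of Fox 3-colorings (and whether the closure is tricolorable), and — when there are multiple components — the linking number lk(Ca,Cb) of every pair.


V(x) = -x^-1 + 2 - 3x + 6x^2 - 6x^3 + 7x^4 - 7x^5 + 6x^6 - 4x^7 + 2x^8 - x^9
bracket: -A^-24 + 2A^-20 - 4A^-16 + 6A^-12 - 7A^-8 + 7A^-4 - 6 + 6A^4 - 3A^8 + 2A^12 - A^16, w = +4
1 component, writhe +4, over 14 crossings
det 45, colorings 9 of 3^14 — tricolorable
observation: V spans 10 powers of x: at least 10 crossings in any diagram


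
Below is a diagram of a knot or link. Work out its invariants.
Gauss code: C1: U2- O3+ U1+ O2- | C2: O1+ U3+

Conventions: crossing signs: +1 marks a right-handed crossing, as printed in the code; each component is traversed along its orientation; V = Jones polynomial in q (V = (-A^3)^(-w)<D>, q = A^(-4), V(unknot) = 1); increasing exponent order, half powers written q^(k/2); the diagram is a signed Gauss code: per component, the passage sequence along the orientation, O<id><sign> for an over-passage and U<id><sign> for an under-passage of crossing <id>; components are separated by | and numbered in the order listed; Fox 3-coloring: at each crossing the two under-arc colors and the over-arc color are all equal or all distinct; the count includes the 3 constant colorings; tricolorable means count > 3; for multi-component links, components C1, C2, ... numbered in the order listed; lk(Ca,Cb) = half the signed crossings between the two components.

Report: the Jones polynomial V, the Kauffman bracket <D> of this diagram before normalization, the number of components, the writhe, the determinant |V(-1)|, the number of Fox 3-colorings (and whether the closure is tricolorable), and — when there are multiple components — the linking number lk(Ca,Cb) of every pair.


Jones polynomial: V(q) = -q^(1/2) - q^(5/2)
<D> = A^-7 + A; writhe +1
components 2, writhe +1 (3 crossings)
linking number lk(C1,C2) = +1
3-colorings: 3 of 3^3, det 2 — not tricolorable
note: the span of V is 2, within the link bound 3 + 2 - 1


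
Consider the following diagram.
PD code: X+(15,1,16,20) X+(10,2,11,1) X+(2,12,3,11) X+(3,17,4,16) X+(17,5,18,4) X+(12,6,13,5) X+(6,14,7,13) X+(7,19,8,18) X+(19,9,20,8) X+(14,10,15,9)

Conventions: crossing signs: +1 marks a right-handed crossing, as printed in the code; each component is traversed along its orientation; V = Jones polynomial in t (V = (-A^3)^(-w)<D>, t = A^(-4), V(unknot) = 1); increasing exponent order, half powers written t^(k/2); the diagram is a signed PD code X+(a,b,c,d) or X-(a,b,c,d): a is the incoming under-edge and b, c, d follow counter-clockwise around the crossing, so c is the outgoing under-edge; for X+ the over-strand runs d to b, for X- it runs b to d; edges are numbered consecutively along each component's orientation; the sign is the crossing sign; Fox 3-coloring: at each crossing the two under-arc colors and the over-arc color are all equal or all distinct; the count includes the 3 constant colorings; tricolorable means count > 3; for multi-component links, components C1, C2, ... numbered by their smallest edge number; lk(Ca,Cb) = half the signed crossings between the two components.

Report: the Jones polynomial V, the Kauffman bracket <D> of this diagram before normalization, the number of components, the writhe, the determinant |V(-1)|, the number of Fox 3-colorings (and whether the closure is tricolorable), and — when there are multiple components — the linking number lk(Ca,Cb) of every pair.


Jones polynomial: V(t) = t^4 + t^6 - t^8 + t^9 - t^10 + t^11 - t^12
<D> = -A^-18 + A^-14 - A^-10 + A^-6 - A^-2 + A^6 + A^14; writhe +10
components 1, writhe +10 (10 crossings)
3-colorings: 9 of 3^10, det 3 — tricolorable
note: w = +10 shifts under R1 moves; the (-A^3)^(-10) factor cancels that in V


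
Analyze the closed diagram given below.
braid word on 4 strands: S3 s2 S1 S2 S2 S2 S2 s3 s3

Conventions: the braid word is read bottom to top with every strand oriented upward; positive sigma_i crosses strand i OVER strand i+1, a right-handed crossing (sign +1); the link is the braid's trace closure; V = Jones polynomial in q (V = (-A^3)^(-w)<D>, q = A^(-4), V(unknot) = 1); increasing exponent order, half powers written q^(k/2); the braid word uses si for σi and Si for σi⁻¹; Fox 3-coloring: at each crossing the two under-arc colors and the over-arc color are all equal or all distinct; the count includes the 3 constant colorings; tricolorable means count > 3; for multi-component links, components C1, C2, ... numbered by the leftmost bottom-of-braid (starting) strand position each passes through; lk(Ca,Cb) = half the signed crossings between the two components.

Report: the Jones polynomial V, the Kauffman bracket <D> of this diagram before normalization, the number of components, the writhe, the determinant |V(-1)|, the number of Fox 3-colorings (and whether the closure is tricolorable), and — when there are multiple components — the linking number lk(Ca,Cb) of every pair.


V = -q^-4 + q^-3 + q^-1
<D> = -A^-5 - A^3 + A^7 (w = -3)
1 component over 9 crossings, w = -3
9 Fox colorings among 3^9, |V(-1)| = 3: tricolorable
why: w = -3 shifts under R1 moves; the (-A^3)^(3) factor cancels that in V


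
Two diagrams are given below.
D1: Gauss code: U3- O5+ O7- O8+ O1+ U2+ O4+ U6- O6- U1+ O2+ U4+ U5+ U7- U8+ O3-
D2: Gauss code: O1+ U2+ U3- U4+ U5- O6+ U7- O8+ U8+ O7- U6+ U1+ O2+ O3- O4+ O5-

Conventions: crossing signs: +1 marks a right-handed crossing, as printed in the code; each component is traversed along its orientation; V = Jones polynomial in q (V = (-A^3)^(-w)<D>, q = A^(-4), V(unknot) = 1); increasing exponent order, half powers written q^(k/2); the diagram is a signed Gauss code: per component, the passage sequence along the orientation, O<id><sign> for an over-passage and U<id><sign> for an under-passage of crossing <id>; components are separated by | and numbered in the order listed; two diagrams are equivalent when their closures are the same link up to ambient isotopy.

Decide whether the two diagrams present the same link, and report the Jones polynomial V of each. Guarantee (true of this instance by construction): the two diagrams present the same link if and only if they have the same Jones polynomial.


equivalent: no
V(D1) = q + q^3 - q^4  (w +2, c 8, <D> = -A^-10 + A^-6 + A^2)
V(D2) = 1  (w +2, c 8, <D> = A^6)
why: V(q) takes 2 values over 2 diagrams, fixing the grouping


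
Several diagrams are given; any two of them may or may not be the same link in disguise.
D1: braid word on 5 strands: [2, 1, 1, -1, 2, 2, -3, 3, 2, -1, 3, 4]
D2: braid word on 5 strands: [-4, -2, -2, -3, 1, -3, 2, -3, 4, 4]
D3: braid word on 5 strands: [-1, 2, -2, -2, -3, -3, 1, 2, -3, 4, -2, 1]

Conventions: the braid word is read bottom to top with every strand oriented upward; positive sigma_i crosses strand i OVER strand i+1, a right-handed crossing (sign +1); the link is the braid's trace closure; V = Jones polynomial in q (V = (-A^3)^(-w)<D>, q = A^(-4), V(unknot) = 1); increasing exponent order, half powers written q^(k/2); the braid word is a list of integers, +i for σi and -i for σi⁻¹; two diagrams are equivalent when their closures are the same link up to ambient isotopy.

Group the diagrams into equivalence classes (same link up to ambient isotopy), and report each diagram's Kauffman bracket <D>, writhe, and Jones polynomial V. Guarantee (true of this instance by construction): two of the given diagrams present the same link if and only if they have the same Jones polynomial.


equivalence classes: {D1} | {D2, D3}
D1 (bracket -A^2 + A^6 + A^14; 12 crossings at w = +6): V = q + q^3 - q^4
D2 (bracket A^-2 - A^2 + 2A^6 - A^10 + A^14 - A^18; 10 crossings at w = -2): V = -q^-6 + q^-5 - q^-4 + 2q^-3 - q^-2 + q^-1
V(D3) = -q^-6 + q^-5 - q^-4 + 2q^-3 - q^-2 + q^-1  [12 crossings, <D> = A^-2 - A^2 + 2A^6 - A^10 + A^14 - A^18, w = -2]
key observation: V(q) takes 2 values over 3 diagrams, fixing the grouping


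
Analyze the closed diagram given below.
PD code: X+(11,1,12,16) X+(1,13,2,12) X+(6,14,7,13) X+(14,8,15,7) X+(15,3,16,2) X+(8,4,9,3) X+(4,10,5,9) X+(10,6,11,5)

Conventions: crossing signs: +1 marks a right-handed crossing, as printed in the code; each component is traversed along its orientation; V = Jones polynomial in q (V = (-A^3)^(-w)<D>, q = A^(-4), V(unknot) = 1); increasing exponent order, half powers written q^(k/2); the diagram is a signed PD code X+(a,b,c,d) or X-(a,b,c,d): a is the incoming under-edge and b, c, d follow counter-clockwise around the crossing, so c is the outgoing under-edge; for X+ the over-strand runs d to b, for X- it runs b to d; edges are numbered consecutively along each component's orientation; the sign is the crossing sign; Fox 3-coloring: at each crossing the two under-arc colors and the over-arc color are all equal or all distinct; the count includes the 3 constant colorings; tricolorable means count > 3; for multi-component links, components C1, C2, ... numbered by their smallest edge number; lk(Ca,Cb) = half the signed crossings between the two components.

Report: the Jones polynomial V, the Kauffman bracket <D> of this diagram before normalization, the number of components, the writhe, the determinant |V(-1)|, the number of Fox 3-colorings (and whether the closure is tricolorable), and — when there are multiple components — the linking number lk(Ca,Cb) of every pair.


V = q^3 + q^5 - q^8
<D> = -A^-8 + A^4 + A^12 (w = +8)
1 component over 8 crossings, w = +8
9 Fox colorings among 3^8, |V(-1)| = 3: tricolorable
why: det 3 = |V(-1)|; divisible by 3, so tricolorable


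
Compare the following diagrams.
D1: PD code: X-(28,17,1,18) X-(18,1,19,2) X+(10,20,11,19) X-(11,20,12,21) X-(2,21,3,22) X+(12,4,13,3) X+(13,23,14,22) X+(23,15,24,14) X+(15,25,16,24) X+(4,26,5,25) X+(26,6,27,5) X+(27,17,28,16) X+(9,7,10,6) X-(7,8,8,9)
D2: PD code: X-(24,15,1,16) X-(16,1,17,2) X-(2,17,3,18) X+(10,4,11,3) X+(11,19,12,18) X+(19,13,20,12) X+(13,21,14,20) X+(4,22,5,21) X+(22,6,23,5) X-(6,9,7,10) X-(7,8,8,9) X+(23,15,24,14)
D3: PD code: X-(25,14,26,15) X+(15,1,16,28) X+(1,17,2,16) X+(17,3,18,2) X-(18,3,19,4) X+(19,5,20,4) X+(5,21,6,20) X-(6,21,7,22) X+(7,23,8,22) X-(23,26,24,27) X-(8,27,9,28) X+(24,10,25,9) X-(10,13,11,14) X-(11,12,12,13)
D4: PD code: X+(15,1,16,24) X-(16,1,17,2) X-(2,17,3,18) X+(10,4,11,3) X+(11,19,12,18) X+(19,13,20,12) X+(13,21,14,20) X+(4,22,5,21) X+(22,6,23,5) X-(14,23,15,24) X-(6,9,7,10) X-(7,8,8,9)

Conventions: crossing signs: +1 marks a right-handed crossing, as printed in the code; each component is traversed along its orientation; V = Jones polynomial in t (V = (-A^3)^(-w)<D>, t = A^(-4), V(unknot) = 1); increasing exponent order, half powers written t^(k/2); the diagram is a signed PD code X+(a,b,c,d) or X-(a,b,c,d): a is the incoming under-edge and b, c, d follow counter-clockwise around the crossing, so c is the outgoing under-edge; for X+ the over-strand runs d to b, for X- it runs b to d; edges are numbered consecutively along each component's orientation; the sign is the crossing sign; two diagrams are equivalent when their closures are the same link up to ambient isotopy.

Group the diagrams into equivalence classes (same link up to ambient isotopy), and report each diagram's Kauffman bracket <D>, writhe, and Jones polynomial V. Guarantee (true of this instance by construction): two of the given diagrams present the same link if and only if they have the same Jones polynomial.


grouping into links: {D1, D2, D4} | {D3}
V(D1) = 2t - 2t^2 + 3t^3 - 3t^4 + 2t^5 - 2t^6 + t^7  (w +4, c 14, <D> = A^-16 - 2A^-12 + 2A^-8 - 3A^-4 + 3 - 2A^4 + 2A^8)
V(D2) = 2t - 2t^2 + 3t^3 - 3t^4 + 2t^5 - 2t^6 + t^7  [12 crossings, <D> = A^-22 - 2A^-18 + 2A^-14 - 3A^-10 + 3A^-6 - 2A^-2 + 2A^2, w = +2]
D3 (bracket -A^-16 + A^-12 + A^-4; 14 crossings at w = 0): V = t + t^3 - t^4
V(D4) = 2t - 2t^2 + 3t^3 - 3t^4 + 2t^5 - 2t^6 + t^7  [12 crossings, <D> = A^-22 - 2A^-18 + 2A^-14 - 3A^-10 + 3A^-6 - 2A^-2 + 2A^2, w = +2]
why: 2 classes among 4 diagrams; unequal V(t) rules out equality


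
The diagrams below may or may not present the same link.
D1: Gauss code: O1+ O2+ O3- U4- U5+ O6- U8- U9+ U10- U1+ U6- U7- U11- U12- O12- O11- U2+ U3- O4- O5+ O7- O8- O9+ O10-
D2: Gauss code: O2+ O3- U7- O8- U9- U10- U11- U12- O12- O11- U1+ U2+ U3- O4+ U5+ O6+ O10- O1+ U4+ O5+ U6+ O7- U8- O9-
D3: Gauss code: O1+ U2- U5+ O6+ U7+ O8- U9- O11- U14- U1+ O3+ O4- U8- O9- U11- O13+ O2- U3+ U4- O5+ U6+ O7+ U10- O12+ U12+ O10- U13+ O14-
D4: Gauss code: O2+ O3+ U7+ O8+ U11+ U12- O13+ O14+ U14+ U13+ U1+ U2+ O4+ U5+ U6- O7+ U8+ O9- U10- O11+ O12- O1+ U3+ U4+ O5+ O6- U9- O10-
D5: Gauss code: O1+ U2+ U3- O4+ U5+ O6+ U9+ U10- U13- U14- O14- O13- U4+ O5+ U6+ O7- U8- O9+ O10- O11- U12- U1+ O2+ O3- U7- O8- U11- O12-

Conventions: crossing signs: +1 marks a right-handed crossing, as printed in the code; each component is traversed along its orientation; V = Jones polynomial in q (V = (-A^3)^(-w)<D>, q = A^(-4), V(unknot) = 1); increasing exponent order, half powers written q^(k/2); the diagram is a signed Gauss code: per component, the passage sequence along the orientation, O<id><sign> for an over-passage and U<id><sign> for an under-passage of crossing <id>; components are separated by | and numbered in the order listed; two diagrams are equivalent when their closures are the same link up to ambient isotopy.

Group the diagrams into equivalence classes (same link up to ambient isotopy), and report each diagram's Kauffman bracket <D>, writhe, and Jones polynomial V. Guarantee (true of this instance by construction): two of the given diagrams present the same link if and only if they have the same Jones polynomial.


classes: {D1} | {D2, D3, D5} | {D4}
V(D1) = 1  [12 crossings, <D> = A^-12, w = -4]
D2 (bracket -A^-18 + A^-14 - A^-10 + 3A^-6 - A^-2 + A^2 - A^6; 12 crossings at w = -2): V = -q^-3 + q^-2 - q^-1 + 3 - q + q^2 - q^3
V(D3) = -q^-3 + q^-2 - q^-1 + 3 - q + q^2 - q^3  (w 0, c 14, <D> = -A^-12 + A^-8 - A^-4 + 3 - A^4 + A^8 - A^12)
D4 (bracket -A^-6 + A^-2 - A^2 + 2A^6 - A^10 + A^14; 14 crossings at w = +6): V = q - q^2 + 2q^3 - q^4 + q^5 - q^6
V(D5) = -q^-3 + q^-2 - q^-1 + 3 - q + q^2 - q^3  [14 crossings, <D> = -A^-18 + A^-14 - A^-10 + 3A^-6 - A^-2 + A^2 - A^6, w = -2]
insight: 3 classes among 5 diagrams; unequal V(q) rules out equality


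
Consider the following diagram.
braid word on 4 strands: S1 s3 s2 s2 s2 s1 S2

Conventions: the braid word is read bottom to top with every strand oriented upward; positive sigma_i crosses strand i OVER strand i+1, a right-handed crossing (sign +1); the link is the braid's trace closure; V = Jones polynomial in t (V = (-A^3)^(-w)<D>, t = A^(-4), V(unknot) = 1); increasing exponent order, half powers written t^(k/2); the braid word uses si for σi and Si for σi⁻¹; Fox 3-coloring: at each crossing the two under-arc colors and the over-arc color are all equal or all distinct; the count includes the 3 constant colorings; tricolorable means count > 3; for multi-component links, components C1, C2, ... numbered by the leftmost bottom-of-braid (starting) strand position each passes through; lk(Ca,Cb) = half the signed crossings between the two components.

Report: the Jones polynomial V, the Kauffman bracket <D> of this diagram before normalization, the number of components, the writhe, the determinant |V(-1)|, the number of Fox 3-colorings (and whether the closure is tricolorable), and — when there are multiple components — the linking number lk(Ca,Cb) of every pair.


V(t) = t + t^3 - t^4
bracket: A^-7 - A^-3 - A^5, w = +3
1 component, writhe +3, over 7 crossings
det 3, colorings 9 of 3^7 — tricolorable
observation: the span of V is 3, forcing >= 3 crossings in any diagram


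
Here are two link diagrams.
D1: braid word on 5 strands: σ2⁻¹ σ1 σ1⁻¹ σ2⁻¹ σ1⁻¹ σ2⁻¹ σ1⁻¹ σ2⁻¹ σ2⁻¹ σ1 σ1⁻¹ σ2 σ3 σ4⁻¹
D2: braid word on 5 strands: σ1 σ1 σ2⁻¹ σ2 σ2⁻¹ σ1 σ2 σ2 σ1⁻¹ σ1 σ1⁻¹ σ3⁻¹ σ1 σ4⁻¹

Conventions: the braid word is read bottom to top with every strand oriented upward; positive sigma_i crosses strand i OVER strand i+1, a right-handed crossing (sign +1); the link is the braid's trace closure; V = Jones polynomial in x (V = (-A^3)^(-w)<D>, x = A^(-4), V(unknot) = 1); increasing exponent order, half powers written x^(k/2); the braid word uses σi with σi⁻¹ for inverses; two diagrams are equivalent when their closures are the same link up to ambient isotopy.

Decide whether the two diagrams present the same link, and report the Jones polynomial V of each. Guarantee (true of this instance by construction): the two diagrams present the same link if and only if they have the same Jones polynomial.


equivalent: no
V(D1) = -x^-7 + x^-6 - x^-5 + x^-4 + x^-2  (w -6, c 14, <D> = A^-10 + A^-2 - A^2 + A^6 - A^10)
V(D2) = x - x^2 + 2x^3 - x^4 + x^5 - x^6  (w +2, c 14, <D> = -A^-18 + A^-14 - A^-10 + 2A^-6 - A^-2 + A^2)
why: V(x) takes 2 values over 2 diagrams, fixing the grouping
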